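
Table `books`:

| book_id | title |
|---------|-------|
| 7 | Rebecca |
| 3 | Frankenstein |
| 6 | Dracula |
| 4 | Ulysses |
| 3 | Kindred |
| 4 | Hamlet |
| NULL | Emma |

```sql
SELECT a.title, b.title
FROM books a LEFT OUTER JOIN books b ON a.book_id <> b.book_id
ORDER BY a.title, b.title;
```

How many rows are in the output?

27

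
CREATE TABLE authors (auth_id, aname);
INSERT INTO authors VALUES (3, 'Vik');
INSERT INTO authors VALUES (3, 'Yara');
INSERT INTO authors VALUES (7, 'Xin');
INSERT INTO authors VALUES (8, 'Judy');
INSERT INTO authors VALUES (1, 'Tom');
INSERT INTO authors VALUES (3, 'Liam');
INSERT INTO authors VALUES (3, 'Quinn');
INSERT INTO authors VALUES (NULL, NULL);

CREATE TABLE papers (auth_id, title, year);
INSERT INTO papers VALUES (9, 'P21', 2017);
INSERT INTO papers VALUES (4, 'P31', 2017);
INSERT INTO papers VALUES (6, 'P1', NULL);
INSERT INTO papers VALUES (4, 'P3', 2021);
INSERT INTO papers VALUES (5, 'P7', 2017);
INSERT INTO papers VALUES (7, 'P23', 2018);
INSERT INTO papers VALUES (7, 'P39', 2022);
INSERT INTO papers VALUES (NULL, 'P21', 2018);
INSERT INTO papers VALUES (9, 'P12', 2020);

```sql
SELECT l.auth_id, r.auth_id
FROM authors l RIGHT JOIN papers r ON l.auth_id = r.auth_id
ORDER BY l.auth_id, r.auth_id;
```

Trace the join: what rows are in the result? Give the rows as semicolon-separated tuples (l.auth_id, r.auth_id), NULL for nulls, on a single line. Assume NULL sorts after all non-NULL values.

(7, 7); (7, 7); (NULL, 4); (NULL, 4); (NULL, 5); (NULL, 6); (NULL, 9); (NULL, 9); (NULL, NULL)

RIGHT JOIN keeps every row from `papers`; unmatched rows get NULL for `authors`'s columns.
Matching on l.auth_id = r.auth_id. A NULL in a compared column never satisfies the condition.
- l[0] auth_id=3 → no match.
- l[1] auth_id=3 → no match.
- l[2] auth_id=7 → 2 match(es) in r → 2 row(s).
- l[3] auth_id=8 → no match.
- l[4] auth_id=1 → no match.
- l[5] auth_id=3 → no match.
- l[6] auth_id=3 → no match.
- l[7] auth_id=NULL → no match.
- 7 row(s) from r found no l partner → padded with NULL.
After projecting and ordering:
l.auth_id | r.auth_id
7 | 7
7 | 7
NULL | 4
NULL | 4
NULL | 5
NULL | 6
NULL | 9
NULL | 9
NULL | NULL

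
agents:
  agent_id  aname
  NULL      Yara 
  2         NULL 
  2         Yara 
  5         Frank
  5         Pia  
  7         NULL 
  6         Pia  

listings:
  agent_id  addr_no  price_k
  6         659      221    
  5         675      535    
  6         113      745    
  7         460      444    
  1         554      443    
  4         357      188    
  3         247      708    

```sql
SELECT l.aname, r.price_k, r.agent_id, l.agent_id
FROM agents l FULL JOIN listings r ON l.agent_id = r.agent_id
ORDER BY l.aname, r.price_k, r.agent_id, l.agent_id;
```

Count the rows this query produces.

11

FULL OUTER JOIN keeps every row from both sides; unmatched rows get NULL for the other side's columns.
Matching on l.agent_id = r.agent_id. A NULL in a compared column never satisfies the condition.
- l (agent_id=NULL) has no partner → padded with NULL.
- l (agent_id=2) has no partner → padded with NULL.
- l (agent_id=2) has no partner → padded with NULL.
- l (agent_id=5) pairs with 1 row(s) of r.
- l (agent_id=5) pairs with 1 row(s) of r.
- l (agent_id=7) pairs with 1 row(s) of r.
- l (agent_id=6) pairs with 2 row(s) of r.
- plus 3 unmatched r row(s), each kept with NULL l columns.
Total: 5 matched + 6 padded = 11 rows.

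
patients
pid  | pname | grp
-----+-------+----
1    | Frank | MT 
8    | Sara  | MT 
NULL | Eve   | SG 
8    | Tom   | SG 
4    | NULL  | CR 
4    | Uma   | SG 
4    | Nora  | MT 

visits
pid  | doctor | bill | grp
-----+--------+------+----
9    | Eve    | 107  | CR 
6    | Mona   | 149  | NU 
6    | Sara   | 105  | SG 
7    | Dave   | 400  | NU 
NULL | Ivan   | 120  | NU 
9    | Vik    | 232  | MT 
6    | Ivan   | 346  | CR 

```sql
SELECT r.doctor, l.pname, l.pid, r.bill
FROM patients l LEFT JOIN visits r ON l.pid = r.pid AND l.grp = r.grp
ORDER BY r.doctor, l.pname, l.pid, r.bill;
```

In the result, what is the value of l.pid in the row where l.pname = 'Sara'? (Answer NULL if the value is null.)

8

LEFT JOIN keeps every row from `patients`; unmatched rows get NULL for `visits`'s columns.
Matching on l.pid = r.pid AND l.grp = r.grp. A NULL in a compared column never satisfies the condition.
- l[0] pid=1, grp=MT → no match; kept with NULLs on the r side.
- l[1] pid=8, grp=MT → no match; kept with NULLs on the r side.
- l[2] pid=NULL, grp=SG → no match; kept with NULLs on the r side.
- l[3] pid=8, grp=SG → no match; kept with NULLs on the r side.
- l[4] pid=4, grp=CR → no match; kept with NULLs on the r side.
- l[5] pid=4, grp=SG → no match; kept with NULLs on the r side.
- l[6] pid=4, grp=MT → no match; kept with NULLs on the r side.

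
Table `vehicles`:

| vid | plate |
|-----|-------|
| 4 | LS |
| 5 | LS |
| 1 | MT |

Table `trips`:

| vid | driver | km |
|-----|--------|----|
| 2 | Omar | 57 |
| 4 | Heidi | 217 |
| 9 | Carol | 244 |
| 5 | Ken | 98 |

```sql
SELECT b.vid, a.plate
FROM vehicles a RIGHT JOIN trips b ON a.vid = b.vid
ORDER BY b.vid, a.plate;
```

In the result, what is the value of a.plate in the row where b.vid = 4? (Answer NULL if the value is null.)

LS

RIGHT JOIN keeps every row from `trips`; unmatched rows get NULL for `vehicles`'s columns.
Matching on a.vid = b.vid.
Matched pairs: 2; unmatched b rows kept: 2.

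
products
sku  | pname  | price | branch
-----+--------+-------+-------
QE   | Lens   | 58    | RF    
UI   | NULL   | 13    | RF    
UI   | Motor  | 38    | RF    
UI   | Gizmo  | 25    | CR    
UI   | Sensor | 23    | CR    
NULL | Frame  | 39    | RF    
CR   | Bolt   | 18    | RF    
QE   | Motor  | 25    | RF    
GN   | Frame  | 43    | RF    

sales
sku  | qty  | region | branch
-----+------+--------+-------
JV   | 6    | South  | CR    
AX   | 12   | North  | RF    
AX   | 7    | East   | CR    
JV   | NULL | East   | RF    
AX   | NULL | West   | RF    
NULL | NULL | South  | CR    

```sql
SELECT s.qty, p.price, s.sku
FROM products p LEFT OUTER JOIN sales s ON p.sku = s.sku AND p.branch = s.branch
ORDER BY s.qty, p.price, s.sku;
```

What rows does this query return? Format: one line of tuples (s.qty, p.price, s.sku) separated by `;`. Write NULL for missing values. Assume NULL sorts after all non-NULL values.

LEFT JOIN keeps every row from `products`; unmatched rows get NULL for `sales`'s columns.
Matching on p.sku = s.sku AND p.branch = s.branch. A NULL in a compared column never satisfies the condition.
- p[0] sku=QE, branch=RF → no match; kept with NULLs on the s side.
- p[1] sku=UI, branch=RF → no match; kept with NULLs on the s side.
- p[2] sku=UI, branch=RF → no match; kept with NULLs on the s side.
- p[3] sku=UI, branch=CR → no match; kept with NULLs on the s side.
- p[4] sku=UI, branch=CR → no match; kept with NULLs on the s side.
- p[5] sku=NULL, branch=RF → no match; kept with NULLs on the s side.
- p[6] sku=CR, branch=RF → no match; kept with NULLs on the s side.
- p[7] sku=QE, branch=RF → no match; kept with NULLs on the s side.
- p[8] sku=GN, branch=RF → no match; kept with NULLs on the s side.
After projecting and ordering:
s.qty | p.price | s.sku
NULL | 13 | NULL
NULL | 18 | NULL
NULL | 23 | NULL
NULL | 25 | NULL
NULL | 25 | NULL
NULL | 38 | NULL
NULL | 39 | NULL
NULL | 43 | NULL
NULL | 58 | NULL

(NULL, 13, NULL); (NULL, 18, NULL); (NULL, 23, NULL); (NULL, 25, NULL); (NULL, 25, NULL); (NULL, 38, NULL); (NULL, 39, NULL); (NULL, 43, NULL); (NULL, 58, NULL)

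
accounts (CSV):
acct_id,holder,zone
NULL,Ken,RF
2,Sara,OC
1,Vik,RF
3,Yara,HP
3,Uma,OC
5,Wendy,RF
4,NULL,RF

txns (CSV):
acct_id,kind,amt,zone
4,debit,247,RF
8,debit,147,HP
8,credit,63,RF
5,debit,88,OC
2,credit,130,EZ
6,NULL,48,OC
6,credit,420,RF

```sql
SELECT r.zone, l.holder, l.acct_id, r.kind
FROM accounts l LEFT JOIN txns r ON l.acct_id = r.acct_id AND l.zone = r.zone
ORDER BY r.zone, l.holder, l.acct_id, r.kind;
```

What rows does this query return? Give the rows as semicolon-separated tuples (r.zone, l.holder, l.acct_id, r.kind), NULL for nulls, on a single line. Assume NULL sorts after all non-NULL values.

(RF, NULL, 4, debit); (NULL, Ken, NULL, NULL); (NULL, Sara, 2, NULL); (NULL, Uma, 3, NULL); (NULL, Vik, 1, NULL); (NULL, Wendy, 5, NULL); (NULL, Yara, 3, NULL)

LEFT JOIN keeps every row from `accounts`; unmatched rows get NULL for `txns`'s columns.
Matching on l.acct_id = r.acct_id AND l.zone = r.zone. A NULL in a compared column never satisfies the condition.
- l[0] acct_id=NULL, zone=RF → no match; kept with NULLs on the r side.
- l[1] acct_id=2, zone=OC → no match; kept with NULLs on the r side.
- l[2] acct_id=1, zone=RF → no match; kept with NULLs on the r side.
- l[3] acct_id=3, zone=HP → no match; kept with NULLs on the r side.
- l[4] acct_id=3, zone=OC → no match; kept with NULLs on the r side.
- l[5] acct_id=5, zone=RF → no match; kept with NULLs on the r side.
- l[6] acct_id=4, zone=RF → 1 match(es) in r → 1 row(s).
After projecting and ordering:
r.zone | l.holder | l.acct_id | r.kind
RF | NULL | 4 | debit
NULL | Ken | NULL | NULL
NULL | Sara | 2 | NULL
NULL | Uma | 3 | NULL
NULL | Vik | 1 | NULL
NULL | Wendy | 5 | NULL
NULL | Yara | 3 | NULL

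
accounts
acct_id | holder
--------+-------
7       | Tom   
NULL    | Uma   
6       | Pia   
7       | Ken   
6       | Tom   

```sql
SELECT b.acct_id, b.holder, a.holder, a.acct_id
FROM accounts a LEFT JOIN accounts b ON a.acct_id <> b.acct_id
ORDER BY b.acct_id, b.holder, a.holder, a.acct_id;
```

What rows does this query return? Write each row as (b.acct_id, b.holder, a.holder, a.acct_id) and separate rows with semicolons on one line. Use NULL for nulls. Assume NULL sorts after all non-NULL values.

LEFT JOIN keeps every row from `accounts a`; unmatched rows get NULL for `accounts b`'s columns.
Matching on a.acct_id <> b.acct_id. A NULL in a compared column never satisfies the condition.
Matched pairs: 8; unmatched a rows kept: 1.

(6, Pia, Ken, 7); (6, Pia, Tom, 7); (6, Tom, Ken, 7); (6, Tom, Tom, 7); (7, Ken, Pia, 6); (7, Ken, Tom, 6); (7, Tom, Pia, 6); (7, Tom, Tom, 6); (NULL, NULL, Uma, NULL)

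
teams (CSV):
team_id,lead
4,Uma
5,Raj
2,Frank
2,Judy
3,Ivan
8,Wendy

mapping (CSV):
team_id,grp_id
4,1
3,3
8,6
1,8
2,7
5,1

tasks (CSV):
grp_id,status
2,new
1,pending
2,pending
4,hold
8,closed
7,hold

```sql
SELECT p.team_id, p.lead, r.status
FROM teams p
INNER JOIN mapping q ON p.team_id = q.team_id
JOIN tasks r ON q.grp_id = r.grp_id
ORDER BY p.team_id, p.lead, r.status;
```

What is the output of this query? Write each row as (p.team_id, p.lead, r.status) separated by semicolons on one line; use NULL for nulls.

Joins associate left-to-right: teams INNER JOIN mapping on team_id gives 6 intermediate row(s).
Then INNER JOIN `tasks r` on grp_id: keep only rows whose q.grp_id appears in r.

(2, Frank, hold); (2, Judy, hold); (4, Uma, pending); (5, Raj, pending)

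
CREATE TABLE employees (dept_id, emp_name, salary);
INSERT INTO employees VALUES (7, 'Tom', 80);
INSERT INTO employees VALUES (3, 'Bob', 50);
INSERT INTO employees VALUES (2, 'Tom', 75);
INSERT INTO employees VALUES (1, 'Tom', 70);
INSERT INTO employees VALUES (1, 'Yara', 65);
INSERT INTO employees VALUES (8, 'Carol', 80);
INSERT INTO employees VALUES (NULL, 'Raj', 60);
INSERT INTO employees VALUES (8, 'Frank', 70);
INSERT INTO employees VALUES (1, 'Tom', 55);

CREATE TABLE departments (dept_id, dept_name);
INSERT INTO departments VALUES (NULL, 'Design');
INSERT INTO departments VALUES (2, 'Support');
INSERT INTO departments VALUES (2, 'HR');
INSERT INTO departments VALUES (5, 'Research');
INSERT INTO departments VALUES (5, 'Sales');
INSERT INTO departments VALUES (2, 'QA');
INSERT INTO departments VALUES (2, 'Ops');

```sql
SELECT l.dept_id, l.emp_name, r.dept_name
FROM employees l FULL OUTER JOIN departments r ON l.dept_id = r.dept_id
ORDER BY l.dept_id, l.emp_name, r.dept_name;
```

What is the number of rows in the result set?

15

FULL OUTER JOIN keeps every row from both sides; unmatched rows get NULL for the other side's columns.
Matching on l.dept_id = r.dept_id. A NULL in a compared column never satisfies the condition.
- l (dept_id=7) has no partner → padded with NULL.
- l (dept_id=3) has no partner → padded with NULL.
- l (dept_id=2) pairs with 4 row(s) of r.
- l (dept_id=1) has no partner → padded with NULL.
- l (dept_id=1) has no partner → padded with NULL.
- l (dept_id=8) has no partner → padded with NULL.
- l (dept_id=NULL) has no partner → padded with NULL.
- l (dept_id=8) has no partner → padded with NULL.
- l (dept_id=1) has no partner → padded with NULL.
- 3 r row(s) had no l match → kept, l columns NULL.
Total: 4 matched + 11 padded = 15 rows.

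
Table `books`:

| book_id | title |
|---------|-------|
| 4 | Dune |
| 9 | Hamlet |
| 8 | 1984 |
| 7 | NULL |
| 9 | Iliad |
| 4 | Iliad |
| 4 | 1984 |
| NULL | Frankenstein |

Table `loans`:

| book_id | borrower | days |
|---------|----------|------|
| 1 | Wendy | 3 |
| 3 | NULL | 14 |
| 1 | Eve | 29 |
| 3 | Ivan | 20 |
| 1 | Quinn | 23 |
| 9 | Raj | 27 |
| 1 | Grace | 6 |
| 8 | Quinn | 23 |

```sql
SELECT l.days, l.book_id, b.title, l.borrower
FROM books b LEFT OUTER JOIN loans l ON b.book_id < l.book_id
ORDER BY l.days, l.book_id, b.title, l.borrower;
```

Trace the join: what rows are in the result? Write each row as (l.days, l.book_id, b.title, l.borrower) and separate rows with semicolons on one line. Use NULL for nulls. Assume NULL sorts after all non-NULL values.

(23, 8, 1984, Quinn); (23, 8, Dune, Quinn); (23, 8, Iliad, Quinn); (23, 8, NULL, Quinn); (27, 9, 1984, Raj); (27, 9, 1984, Raj); (27, 9, Dune, Raj); (27, 9, Iliad, Raj); (27, 9, NULL, Raj); (NULL, NULL, Frankenstein, NULL); (NULL, NULL, Hamlet, NULL); (NULL, NULL, Iliad, NULL)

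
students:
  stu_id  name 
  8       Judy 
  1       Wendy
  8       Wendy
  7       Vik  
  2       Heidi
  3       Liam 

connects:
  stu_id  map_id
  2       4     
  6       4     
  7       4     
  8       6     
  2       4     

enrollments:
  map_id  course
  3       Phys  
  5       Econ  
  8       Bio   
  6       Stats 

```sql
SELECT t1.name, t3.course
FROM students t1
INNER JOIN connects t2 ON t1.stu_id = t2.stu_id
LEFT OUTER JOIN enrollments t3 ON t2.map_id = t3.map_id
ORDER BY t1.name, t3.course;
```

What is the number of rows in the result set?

Joins associate left-to-right: students INNER JOIN connects on stu_id gives 5 intermediate row(s).
Then LEFT JOIN `enrollments t3` on map_id: each of those 5 rows is kept; rows whose t2.map_id has no match in t3 get NULL for t3's columns.
Result: 5 row(s).

5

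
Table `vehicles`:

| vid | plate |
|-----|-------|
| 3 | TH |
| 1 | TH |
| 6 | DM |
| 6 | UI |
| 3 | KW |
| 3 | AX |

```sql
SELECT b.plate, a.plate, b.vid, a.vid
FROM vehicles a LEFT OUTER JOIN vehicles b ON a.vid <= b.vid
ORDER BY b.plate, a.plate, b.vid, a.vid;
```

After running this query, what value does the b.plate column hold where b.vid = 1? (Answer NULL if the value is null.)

TH

LEFT JOIN keeps every row from `vehicles a`; unmatched rows get NULL for `vehicles b`'s columns.
Matching on a.vid <= b.vid.
Matched pairs: 25; unmatched a rows kept: 0.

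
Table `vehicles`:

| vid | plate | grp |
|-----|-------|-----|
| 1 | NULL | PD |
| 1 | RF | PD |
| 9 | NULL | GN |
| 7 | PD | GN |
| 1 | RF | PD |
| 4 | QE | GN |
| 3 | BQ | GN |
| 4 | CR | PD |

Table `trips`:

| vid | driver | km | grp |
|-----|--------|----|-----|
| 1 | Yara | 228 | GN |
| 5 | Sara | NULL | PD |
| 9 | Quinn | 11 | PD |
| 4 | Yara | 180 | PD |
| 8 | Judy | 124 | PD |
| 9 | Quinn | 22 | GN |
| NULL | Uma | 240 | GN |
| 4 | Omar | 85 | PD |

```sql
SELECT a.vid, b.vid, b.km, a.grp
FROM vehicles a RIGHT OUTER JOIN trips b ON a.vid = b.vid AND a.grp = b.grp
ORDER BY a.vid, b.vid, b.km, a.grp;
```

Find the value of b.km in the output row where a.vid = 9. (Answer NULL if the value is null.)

RIGHT JOIN keeps every row from `trips`; unmatched rows get NULL for `vehicles`'s columns.
Matching on a.vid = b.vid AND a.grp = b.grp. A NULL in a compared column never satisfies the condition.
Matched pairs: 3; unmatched b rows kept: 5.

22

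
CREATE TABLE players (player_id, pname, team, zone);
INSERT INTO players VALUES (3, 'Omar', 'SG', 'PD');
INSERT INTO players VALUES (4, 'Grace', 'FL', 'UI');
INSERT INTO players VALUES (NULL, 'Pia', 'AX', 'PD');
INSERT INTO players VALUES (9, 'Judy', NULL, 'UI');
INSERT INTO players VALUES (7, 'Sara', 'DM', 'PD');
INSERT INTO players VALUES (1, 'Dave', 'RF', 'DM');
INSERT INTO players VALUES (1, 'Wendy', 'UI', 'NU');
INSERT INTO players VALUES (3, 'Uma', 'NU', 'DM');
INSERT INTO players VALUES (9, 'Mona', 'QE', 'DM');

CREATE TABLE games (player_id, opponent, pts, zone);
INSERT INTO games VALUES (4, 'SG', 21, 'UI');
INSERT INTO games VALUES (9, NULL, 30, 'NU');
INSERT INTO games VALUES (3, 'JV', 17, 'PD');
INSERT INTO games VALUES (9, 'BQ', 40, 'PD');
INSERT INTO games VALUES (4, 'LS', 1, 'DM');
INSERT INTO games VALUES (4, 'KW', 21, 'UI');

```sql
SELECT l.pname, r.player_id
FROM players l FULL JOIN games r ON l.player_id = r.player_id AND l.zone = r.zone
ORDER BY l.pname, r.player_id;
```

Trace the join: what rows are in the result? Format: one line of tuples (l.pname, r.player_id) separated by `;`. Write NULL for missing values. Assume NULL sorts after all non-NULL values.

FULL OUTER JOIN keeps every row from both sides; unmatched rows get NULL for the other side's columns.
Matching on l.player_id = r.player_id AND l.zone = r.zone. A NULL in a compared column never satisfies the condition.
- l (player_id=3, zone=PD) pairs with 1 row(s) of r.
- l (player_id=4, zone=UI) pairs with 2 row(s) of r.
- l (player_id=NULL, zone=PD) has no partner → padded with NULL.
- l (player_id=9, zone=UI) has no partner → padded with NULL.
- l (player_id=7, zone=PD) has no partner → padded with NULL.
- l (player_id=1, zone=DM) has no partner → padded with NULL.
- l (player_id=1, zone=NU) has no partner → padded with NULL.
- l (player_id=3, zone=DM) has no partner → padded with NULL.
- l (player_id=9, zone=DM) has no partner → padded with NULL.
- plus 3 unmatched r row(s), each kept with NULL l columns.

(Dave, NULL); (Grace, 4); (Grace, 4); (Judy, NULL); (Mona, NULL); (Omar, 3); (Pia, NULL); (Sara, NULL); (Uma, NULL); (Wendy, NULL); (NULL, 4); (NULL, 9); (NULL, 9)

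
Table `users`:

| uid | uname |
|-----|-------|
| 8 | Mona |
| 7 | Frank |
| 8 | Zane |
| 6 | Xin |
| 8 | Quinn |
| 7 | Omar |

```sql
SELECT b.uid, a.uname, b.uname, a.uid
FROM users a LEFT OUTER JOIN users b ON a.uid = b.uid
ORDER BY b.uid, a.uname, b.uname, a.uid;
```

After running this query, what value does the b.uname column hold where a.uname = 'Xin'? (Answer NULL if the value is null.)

Xin

LEFT JOIN keeps every row from `users a`; unmatched rows get NULL for `users b`'s columns.
Matching on a.uid = b.uid.
- uid=8: 3 matching b row(s), so 3 row(s) emitted.
- uid=7: 2 matching b row(s), so 2 row(s) emitted.
- uid=8: 3 matching b row(s), so 3 row(s) emitted.
- uid=6: 1 matching b row(s), so 1 row(s) emitted.
- uid=8: 3 matching b row(s), so 3 row(s) emitted.
- uid=7: 2 matching b row(s), so 2 row(s) emitted.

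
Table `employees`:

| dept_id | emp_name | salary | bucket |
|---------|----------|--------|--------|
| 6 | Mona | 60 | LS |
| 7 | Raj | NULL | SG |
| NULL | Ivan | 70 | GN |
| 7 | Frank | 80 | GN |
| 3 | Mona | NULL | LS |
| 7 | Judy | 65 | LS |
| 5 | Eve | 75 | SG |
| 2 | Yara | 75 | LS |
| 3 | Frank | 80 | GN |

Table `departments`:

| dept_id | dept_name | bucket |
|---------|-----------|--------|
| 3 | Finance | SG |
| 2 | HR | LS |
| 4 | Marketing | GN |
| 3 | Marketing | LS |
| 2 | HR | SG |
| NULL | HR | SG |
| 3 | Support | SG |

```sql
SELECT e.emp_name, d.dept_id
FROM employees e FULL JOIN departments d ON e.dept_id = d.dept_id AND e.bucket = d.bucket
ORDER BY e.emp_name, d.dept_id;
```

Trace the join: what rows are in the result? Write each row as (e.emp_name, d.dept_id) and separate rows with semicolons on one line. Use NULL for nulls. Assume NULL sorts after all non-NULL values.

(Eve, NULL); (Frank, NULL); (Frank, NULL); (Ivan, NULL); (Judy, NULL); (Mona, 3); (Mona, NULL); (Raj, NULL); (Yara, 2); (NULL, 2); (NULL, 3); (NULL, 3); (NULL, 4); (NULL, NULL)

FULL OUTER JOIN keeps every row from both sides; unmatched rows get NULL for the other side's columns.
Matching on e.dept_id = d.dept_id AND e.bucket = d.bucket. A NULL in a compared column never satisfies the condition.
Matched pairs: 2; unmatched e rows kept: 7; unmatched d rows kept: 5.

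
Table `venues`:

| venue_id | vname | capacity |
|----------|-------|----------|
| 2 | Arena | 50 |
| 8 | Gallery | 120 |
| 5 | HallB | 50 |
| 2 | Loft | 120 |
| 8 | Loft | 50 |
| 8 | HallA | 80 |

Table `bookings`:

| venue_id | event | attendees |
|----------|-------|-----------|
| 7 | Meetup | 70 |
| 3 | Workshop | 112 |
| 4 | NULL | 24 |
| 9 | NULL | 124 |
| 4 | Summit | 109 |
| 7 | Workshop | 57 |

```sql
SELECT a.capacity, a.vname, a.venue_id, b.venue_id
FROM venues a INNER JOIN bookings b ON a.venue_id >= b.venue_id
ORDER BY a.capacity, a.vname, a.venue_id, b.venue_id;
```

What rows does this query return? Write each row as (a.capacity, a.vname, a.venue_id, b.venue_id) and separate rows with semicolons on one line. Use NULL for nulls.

(50, HallB, 5, 3); (50, HallB, 5, 4); (50, HallB, 5, 4); (50, Loft, 8, 3); (50, Loft, 8, 4); (50, Loft, 8, 4); (50, Loft, 8, 7); (50, Loft, 8, 7); (80, HallA, 8, 3); (80, HallA, 8, 4); (80, HallA, 8, 4); (80, HallA, 8, 7); (80, HallA, 8, 7); (120, Gallery, 8, 3); (120, Gallery, 8, 4); (120, Gallery, 8, 4); (120, Gallery, 8, 7); (120, Gallery, 8, 7)

INNER JOIN keeps only pairs where the ON condition holds.
Matching on a.venue_id >= b.venue_id.
- a (venue_id=2) has no partner → excluded.
- a (venue_id=8) pairs with 5 row(s) of b.
- a (venue_id=5) pairs with 3 row(s) of b.
- a (venue_id=2) has no partner → excluded.
- a (venue_id=8) pairs with 5 row(s) of b.
- a (venue_id=8) pairs with 5 row(s) of b.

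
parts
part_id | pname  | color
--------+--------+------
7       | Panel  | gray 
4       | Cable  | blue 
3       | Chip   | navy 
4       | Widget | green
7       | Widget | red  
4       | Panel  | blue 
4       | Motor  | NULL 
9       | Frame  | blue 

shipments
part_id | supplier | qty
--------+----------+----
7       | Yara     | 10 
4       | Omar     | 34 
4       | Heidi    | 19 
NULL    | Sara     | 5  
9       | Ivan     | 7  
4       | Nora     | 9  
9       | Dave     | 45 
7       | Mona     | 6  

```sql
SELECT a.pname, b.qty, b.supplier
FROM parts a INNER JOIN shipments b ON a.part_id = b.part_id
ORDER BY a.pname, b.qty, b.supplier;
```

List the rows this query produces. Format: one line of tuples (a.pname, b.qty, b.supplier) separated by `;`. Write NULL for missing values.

(Cable, 9, Nora); (Cable, 19, Heidi); (Cable, 34, Omar); (Frame, 7, Ivan); (Frame, 45, Dave); (Motor, 9, Nora); (Motor, 19, Heidi); (Motor, 34, Omar); (Panel, 6, Mona); (Panel, 9, Nora); (Panel, 10, Yara); (Panel, 19, Heidi); (Panel, 34, Omar); (Widget, 6, Mona); (Widget, 9, Nora); (Widget, 10, Yara); (Widget, 19, Heidi); (Widget, 34, Omar)

INNER JOIN keeps only pairs where the ON condition holds.
Matching on a.part_id = b.part_id. A NULL in a compared column never satisfies the condition.
- a row (part_id=7): matches 2 b row(s) → 2 output row(s).
- a row (part_id=4): matches 3 b row(s) → 3 output row(s).
- a row (part_id=3): no match → dropped.
- a row (part_id=4): matches 3 b row(s) → 3 output row(s).
- a row (part_id=7): matches 2 b row(s) → 2 output row(s).
- a row (part_id=4): matches 3 b row(s) → 3 output row(s).
- a row (part_id=4): matches 3 b row(s) → 3 output row(s).
- a row (part_id=9): matches 2 b row(s) → 2 output row(s).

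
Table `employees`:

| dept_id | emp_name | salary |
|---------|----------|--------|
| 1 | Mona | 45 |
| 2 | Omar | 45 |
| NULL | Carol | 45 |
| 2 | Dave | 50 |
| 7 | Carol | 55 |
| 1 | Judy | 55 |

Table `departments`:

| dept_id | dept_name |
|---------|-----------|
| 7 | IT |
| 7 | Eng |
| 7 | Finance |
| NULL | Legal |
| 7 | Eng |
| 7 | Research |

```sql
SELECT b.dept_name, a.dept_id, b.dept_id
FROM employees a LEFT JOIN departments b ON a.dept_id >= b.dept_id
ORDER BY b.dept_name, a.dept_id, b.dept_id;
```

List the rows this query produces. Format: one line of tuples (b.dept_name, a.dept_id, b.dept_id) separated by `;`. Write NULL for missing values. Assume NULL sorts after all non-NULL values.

LEFT JOIN keeps every row from `employees`; unmatched rows get NULL for `departments`'s columns.
Matching on a.dept_id >= b.dept_id. A NULL in a compared column never satisfies the condition.
Matched pairs: 5; unmatched a rows kept: 5.

(Eng, 7, 7); (Eng, 7, 7); (Finance, 7, 7); (IT, 7, 7); (Research, 7, 7); (NULL, 1, NULL); (NULL, 1, NULL); (NULL, 2, NULL); (NULL, 2, NULL); (NULL, NULL, NULL)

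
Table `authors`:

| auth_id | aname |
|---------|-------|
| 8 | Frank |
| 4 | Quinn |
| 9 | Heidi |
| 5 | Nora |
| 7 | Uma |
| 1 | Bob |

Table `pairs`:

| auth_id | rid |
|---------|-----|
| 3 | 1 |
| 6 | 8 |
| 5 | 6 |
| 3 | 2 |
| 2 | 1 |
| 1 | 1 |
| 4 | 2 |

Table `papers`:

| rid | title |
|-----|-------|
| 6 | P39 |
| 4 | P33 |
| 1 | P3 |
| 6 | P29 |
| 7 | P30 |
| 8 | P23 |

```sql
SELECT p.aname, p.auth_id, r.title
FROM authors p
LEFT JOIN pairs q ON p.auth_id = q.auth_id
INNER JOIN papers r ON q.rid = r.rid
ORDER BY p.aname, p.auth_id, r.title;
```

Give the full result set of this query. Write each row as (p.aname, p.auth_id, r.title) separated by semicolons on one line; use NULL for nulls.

Evaluate left to right. First `authors p LEFT JOIN pairs q` on auth_id: 6 row(s).
Then INNER JOIN `papers r` on rid: keep only rows whose q.rid appears in r.

(Bob, 1, P3); (Nora, 5, P29); (Nora, 5, P39)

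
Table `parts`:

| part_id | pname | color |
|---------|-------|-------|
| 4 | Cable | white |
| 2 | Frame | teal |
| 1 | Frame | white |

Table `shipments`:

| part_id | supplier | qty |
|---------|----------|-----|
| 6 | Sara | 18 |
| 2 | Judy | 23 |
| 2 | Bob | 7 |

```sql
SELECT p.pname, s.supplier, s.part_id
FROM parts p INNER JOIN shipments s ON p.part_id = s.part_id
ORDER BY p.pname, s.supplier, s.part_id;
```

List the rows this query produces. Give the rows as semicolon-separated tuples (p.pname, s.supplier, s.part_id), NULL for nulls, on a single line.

(Frame, Bob, 2); (Frame, Judy, 2)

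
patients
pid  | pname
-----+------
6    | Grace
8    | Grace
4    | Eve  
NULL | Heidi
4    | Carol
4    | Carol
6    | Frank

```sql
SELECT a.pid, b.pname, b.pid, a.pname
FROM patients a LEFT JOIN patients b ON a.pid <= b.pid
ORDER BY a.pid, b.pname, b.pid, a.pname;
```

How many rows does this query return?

26

LEFT JOIN keeps every row from `patients a`; unmatched rows get NULL for `patients b`'s columns.
Matching on a.pid <= b.pid. A NULL in a compared column never satisfies the condition.
Matched pairs: 25; unmatched a rows kept: 1.
Total: 25 matched + 1 padded = 26 rows.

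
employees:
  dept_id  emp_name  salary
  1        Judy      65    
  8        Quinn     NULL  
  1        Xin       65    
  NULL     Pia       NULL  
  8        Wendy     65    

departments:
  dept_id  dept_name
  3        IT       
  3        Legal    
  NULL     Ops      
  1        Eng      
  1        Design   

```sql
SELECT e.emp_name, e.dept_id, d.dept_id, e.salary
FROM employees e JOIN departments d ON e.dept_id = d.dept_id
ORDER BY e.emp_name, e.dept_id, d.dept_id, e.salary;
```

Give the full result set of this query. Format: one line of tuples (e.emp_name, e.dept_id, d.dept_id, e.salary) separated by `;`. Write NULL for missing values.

(Judy, 1, 1, 65); (Judy, 1, 1, 65); (Xin, 1, 1, 65); (Xin, 1, 1, 65)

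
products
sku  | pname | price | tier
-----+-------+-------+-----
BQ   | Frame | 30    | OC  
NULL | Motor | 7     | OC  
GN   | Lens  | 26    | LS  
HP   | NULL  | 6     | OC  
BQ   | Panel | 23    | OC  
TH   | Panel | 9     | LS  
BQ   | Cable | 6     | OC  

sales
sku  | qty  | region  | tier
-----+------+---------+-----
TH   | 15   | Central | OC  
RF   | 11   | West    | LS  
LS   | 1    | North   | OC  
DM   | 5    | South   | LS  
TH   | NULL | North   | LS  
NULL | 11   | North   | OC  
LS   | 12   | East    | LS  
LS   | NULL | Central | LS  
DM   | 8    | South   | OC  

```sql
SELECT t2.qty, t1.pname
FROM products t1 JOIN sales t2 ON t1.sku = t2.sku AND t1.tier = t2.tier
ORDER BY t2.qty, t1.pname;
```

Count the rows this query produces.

INNER JOIN keeps only pairs where the ON condition holds.
Matching on t1.sku = t2.sku AND t1.tier = t2.tier. A NULL in a compared column never satisfies the condition.
Matched pairs: 1.
Total: 1 rows.

1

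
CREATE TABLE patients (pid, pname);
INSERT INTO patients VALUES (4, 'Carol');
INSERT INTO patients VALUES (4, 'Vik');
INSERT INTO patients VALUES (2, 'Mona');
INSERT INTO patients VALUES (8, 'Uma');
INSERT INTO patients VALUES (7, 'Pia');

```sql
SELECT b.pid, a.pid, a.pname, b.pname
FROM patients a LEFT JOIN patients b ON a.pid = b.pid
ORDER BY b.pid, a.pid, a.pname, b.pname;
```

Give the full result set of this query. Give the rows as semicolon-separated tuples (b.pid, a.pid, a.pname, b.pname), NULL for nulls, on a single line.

(2, 2, Mona, Mona); (4, 4, Carol, Carol); (4, 4, Carol, Vik); (4, 4, Vik, Carol); (4, 4, Vik, Vik); (7, 7, Pia, Pia); (8, 8, Uma, Uma)

LEFT JOIN keeps every row from `patients a`; unmatched rows get NULL for `patients b`'s columns.
Matching on a.pid = b.pid.
- a (pid=4) pairs with 2 row(s) of b.
- a (pid=4) pairs with 2 row(s) of b.
- a (pid=2) pairs with 1 row(s) of b.
- a (pid=8) pairs with 1 row(s) of b.
- a (pid=7) pairs with 1 row(s) of b.
After projecting and ordering:
b.pid | a.pid | a.pname | b.pname
2 | 2 | Mona | Mona
4 | 4 | Carol | Carol
4 | 4 | Carol | Vik
4 | 4 | Vik | Carol
4 | 4 | Vik | Vik
7 | 7 | Pia | Pia
8 | 8 | Uma | Uma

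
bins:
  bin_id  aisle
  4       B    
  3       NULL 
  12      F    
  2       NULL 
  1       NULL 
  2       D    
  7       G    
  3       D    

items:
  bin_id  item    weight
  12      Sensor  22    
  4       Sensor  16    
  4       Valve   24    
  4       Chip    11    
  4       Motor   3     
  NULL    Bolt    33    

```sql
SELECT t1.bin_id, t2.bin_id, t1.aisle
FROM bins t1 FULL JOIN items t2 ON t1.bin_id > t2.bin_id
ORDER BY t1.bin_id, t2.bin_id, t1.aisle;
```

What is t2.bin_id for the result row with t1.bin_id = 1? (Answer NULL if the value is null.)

NULL

FULL OUTER JOIN keeps every row from both sides; unmatched rows get NULL for the other side's columns.
Matching on t1.bin_id > t2.bin_id. A NULL in a compared column never satisfies the condition.
Matched pairs: 8; unmatched t1 rows kept: 6; unmatched t2 rows kept: 2.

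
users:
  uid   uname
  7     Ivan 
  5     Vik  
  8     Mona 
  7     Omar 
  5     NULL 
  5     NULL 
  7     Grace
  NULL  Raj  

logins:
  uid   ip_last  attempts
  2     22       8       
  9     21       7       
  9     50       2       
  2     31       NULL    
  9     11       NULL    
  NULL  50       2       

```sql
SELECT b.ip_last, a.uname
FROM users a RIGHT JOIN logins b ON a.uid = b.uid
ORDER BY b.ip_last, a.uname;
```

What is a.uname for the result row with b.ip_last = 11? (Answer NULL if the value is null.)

RIGHT JOIN keeps every row from `logins`; unmatched rows get NULL for `users`'s columns.
Matching on a.uid = b.uid. A NULL in a compared column never satisfies the condition.
Matched pairs: 0; unmatched b rows kept: 6.

NULL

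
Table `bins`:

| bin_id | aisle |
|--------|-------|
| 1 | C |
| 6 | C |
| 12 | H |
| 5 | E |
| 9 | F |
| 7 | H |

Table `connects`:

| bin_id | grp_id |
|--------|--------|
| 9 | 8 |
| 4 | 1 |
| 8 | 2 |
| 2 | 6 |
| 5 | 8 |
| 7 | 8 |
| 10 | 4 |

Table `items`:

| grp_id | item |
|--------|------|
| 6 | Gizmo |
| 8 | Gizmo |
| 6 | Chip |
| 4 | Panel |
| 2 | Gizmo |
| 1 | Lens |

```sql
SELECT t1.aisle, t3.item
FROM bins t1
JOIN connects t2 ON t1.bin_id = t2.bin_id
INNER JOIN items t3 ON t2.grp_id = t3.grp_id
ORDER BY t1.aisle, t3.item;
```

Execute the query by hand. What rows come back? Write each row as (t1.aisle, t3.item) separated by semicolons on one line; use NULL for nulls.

Step 1 — t1 INNER JOIN t2 on bin_id → 3 row(s).
Then INNER JOIN `items t3` on grp_id: keep only rows whose t2.grp_id appears in t3.

(E, Gizmo); (F, Gizmo); (H, Gizmo)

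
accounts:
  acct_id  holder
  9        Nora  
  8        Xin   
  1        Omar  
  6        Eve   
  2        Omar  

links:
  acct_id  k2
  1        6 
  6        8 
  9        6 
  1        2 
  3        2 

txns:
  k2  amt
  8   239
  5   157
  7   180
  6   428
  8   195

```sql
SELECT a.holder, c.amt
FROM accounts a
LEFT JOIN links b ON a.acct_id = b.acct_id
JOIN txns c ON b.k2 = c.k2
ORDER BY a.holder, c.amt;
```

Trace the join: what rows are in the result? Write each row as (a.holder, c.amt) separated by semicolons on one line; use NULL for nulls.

(Eve, 195); (Eve, 239); (Nora, 428); (Omar, 428)

Joins associate left-to-right: accounts LEFT JOIN links on acct_id gives 6 intermediate row(s).
Then INNER JOIN `txns c` on k2: keep only rows whose b.k2 appears in c.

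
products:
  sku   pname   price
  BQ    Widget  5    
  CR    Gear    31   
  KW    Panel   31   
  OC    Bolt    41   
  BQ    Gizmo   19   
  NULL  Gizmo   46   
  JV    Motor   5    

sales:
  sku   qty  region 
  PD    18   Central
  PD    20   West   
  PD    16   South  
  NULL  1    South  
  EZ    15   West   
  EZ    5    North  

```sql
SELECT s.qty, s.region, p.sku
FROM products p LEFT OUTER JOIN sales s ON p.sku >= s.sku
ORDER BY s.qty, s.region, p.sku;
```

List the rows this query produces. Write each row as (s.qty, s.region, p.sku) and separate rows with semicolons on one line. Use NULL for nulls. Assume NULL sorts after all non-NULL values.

(5, North, JV); (5, North, KW); (5, North, OC); (15, West, JV); (15, West, KW); (15, West, OC); (NULL, NULL, BQ); (NULL, NULL, BQ); (NULL, NULL, CR); (NULL, NULL, NULL)

LEFT JOIN keeps every row from `products`; unmatched rows get NULL for `sales`'s columns.
Matching on p.sku >= s.sku. A NULL in a compared column never satisfies the condition.
Matched pairs: 6; unmatched p rows kept: 4.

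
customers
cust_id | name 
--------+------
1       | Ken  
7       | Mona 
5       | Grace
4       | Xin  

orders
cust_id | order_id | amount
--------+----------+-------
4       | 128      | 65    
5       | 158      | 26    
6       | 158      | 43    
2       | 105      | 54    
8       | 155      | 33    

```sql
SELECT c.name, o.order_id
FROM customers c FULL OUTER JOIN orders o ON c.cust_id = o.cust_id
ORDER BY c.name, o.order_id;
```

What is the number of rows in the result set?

7

FULL OUTER JOIN keeps every row from both sides; unmatched rows get NULL for the other side's columns.
Matching on c.cust_id = o.cust_id.
- cust_id=1: no o row matches, row kept with o columns NULL.
- cust_id=7: no o row matches, row kept with o columns NULL.
- cust_id=5: 1 matching o row(s), so 1 row(s) emitted.
- cust_id=4: 1 matching o row(s), so 1 row(s) emitted.
- plus 3 unmatched o row(s), each kept with NULL c columns.
Total: 2 matched + 5 padded = 7 rows.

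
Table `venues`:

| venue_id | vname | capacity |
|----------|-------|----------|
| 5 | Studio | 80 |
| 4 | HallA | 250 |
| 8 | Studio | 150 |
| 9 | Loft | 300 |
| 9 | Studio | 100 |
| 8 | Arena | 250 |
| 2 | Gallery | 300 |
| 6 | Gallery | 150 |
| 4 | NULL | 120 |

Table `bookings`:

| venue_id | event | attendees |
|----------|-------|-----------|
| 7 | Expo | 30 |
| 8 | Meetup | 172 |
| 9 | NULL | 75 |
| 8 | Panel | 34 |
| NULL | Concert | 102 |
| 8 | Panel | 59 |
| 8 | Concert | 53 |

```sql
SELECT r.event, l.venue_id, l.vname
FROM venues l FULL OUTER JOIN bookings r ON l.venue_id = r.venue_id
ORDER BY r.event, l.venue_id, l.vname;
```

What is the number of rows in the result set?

FULL OUTER JOIN keeps every row from both sides; unmatched rows get NULL for the other side's columns.
Matching on l.venue_id = r.venue_id. A NULL in a compared column never satisfies the condition.
Matched pairs: 10; unmatched l rows kept: 5; unmatched r rows kept: 2.
Total: 10 matched + 7 padded = 17 rows.

17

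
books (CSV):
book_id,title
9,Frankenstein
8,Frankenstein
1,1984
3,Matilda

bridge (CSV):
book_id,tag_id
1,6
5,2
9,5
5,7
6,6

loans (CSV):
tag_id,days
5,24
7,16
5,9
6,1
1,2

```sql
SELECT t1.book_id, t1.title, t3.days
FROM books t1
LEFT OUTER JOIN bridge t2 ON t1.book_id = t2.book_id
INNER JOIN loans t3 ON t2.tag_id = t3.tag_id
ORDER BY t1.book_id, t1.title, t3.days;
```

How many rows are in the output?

3

Joins associate left-to-right: books LEFT JOIN bridge on book_id gives 4 intermediate row(s).
Then INNER JOIN `loans t3` on tag_id: keep only rows whose t2.tag_id appears in t3.
Result: 3 row(s).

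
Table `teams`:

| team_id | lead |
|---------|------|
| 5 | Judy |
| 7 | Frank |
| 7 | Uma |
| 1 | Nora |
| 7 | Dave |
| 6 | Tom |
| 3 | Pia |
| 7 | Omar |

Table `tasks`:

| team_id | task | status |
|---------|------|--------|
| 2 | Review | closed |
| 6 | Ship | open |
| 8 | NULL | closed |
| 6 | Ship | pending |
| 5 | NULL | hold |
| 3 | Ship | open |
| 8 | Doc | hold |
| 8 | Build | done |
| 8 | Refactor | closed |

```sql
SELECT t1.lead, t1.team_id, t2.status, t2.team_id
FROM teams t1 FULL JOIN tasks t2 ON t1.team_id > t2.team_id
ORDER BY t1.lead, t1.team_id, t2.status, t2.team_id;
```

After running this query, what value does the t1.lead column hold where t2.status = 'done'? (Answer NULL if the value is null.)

FULL OUTER JOIN keeps every row from both sides; unmatched rows get NULL for the other side's columns.
Matching on t1.team_id > t2.team_id.
- t1 row (team_id=5): matches 2 t2 row(s) → 2 output row(s).
- t1 row (team_id=7): matches 5 t2 row(s) → 5 output row(s).
- t1 row (team_id=7): matches 5 t2 row(s) → 5 output row(s).
- t1 row (team_id=1): no match → kept, t2 columns NULL.
- t1 row (team_id=7): matches 5 t2 row(s) → 5 output row(s).
- t1 row (team_id=6): matches 3 t2 row(s) → 3 output row(s).
- t1 row (team_id=3): matches 1 t2 row(s) → 1 output row(s).
- t1 row (team_id=7): matches 5 t2 row(s) → 5 output row(s).
- plus 4 unmatched t2 row(s), each kept with NULL t1 columns.

NULL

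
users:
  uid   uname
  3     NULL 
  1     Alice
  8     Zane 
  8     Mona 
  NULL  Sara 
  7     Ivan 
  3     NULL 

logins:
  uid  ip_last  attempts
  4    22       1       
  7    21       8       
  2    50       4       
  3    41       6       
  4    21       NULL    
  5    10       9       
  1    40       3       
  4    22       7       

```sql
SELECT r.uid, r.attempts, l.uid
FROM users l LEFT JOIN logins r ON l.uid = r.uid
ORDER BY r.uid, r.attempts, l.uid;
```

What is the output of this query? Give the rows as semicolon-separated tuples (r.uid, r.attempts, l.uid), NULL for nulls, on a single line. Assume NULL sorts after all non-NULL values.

LEFT JOIN keeps every row from `users`; unmatched rows get NULL for `logins`'s columns.
Matching on l.uid = r.uid. A NULL in a compared column never satisfies the condition.
Matched pairs: 4; unmatched l rows kept: 3.

(1, 3, 1); (3, 6, 3); (3, 6, 3); (7, 8, 7); (NULL, NULL, 8); (NULL, NULL, 8); (NULL, NULL, NULL)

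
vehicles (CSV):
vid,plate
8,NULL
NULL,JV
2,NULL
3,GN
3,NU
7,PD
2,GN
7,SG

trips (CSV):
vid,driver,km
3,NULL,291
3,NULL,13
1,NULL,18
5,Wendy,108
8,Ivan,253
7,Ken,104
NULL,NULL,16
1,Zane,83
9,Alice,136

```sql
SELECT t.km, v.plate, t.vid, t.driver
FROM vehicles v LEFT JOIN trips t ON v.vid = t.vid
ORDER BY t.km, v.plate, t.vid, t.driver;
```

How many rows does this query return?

LEFT JOIN keeps every row from `vehicles`; unmatched rows get NULL for `trips`'s columns.
Matching on v.vid = t.vid. A NULL in a compared column never satisfies the condition.
- vid=8: 1 matching t row(s), so 1 row(s) emitted.
- vid=NULL: no t row matches, row kept with t columns NULL.
- vid=2: no t row matches, row kept with t columns NULL.
- vid=3: 2 matching t row(s), so 2 row(s) emitted.
- vid=3: 2 matching t row(s), so 2 row(s) emitted.
- vid=7: 1 matching t row(s), so 1 row(s) emitted.
- vid=2: no t row matches, row kept with t columns NULL.
- vid=7: 1 matching t row(s), so 1 row(s) emitted.
Total: 7 matched + 3 padded = 10 rows.

10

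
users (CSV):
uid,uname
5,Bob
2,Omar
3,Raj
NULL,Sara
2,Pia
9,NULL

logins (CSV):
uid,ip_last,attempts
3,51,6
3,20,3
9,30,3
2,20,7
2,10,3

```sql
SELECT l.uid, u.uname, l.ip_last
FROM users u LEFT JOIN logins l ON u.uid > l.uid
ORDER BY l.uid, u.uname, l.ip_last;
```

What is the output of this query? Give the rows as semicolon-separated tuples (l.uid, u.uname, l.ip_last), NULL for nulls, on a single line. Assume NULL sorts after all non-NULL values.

LEFT JOIN keeps every row from `users`; unmatched rows get NULL for `logins`'s columns.
Matching on u.uid > l.uid. A NULL in a compared column never satisfies the condition.
Matched pairs: 10; unmatched u rows kept: 3.

(2, Bob, 10); (2, Bob, 20); (2, Raj, 10); (2, Raj, 20); (2, NULL, 10); (2, NULL, 20); (3, Bob, 20); (3, Bob, 51); (3, NULL, 20); (3, NULL, 51); (NULL, Omar, NULL); (NULL, Pia, NULL); (NULL, Sara, NULL)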